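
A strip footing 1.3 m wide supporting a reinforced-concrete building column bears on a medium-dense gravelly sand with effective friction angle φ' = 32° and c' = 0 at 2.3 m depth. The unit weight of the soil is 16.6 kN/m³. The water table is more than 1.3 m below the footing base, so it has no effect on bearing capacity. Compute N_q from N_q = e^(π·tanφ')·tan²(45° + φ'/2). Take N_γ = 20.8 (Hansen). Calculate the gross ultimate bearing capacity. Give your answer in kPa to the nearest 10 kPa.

tan32° = 0.6249, so N_q = e^(π×0.6249)·tan²(61°) = 7.121 × 3.255 = 23.18.
Effective surcharge at the founding depth q = γ·D_f = 16.6 × 2.3 = 38.18 kPa.
q_ult = q·N_q + 0.5·γ·B·N_γ
     = 38.18 × 23.177 + 0.5 × 16.6 × 1.3 × 20.8
     = 884.89 + 224.43 = 1109.3 kPa.

q_ult ≈ 1110 kPa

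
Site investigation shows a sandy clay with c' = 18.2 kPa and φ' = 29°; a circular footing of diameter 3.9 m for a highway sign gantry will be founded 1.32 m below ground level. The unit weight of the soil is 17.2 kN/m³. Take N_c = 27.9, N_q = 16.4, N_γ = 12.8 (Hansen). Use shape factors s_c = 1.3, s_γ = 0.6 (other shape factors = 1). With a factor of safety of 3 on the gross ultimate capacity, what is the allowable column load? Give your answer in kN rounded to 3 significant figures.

Effective surcharge at the founding depth q = γ·D_f = 17.2 × 1.32 = 22.704 kPa.
q_ult = c·N_c·s_c + q·N_q + 0.5·γ·B·N_γ·s_γ
     = 18.2 × 27.9 × 1.3 + 22.704 × 16.4 + 0.5 × 17.2 × 3.9 × 12.8 × 0.6
     = 660.11 + 372.35 + 257.59 = 1290 kPa.
Gross allowable pressure q_all = 1290 / 3 = 430.02 kPa.
Footing area = 11.9459 m², so allowable column load = 430.02 × 11.9459 = 5136.9 kN.

P_all ≈ 5140 kN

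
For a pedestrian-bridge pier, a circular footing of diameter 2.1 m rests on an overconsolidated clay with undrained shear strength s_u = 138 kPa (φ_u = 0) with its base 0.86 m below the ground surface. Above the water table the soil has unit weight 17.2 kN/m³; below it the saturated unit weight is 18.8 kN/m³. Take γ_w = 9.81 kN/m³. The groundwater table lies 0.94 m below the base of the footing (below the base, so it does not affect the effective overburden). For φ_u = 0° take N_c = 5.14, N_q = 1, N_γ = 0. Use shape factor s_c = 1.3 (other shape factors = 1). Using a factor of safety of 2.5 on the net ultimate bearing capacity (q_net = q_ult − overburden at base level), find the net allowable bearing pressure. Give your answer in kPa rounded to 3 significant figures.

Overburden at base level: q = 17.2 × 0.86 = 14.792 kPa.
Cohesion term c·N_c·s_c = 138 × 5.14 × 1.3 = 922.12 kPa; surcharge term q·N_q = 14.792 × 1 = 14.792 kPa.
q_ult = 922.12 + 14.792 = 936.91 kPa.
q_net = 936.91 − 14.792 = 922.12 kPa.
q_all(net) = 922.12 / 2.5 = 368.85 kPa.

q_all(net) ≈ 369 kPa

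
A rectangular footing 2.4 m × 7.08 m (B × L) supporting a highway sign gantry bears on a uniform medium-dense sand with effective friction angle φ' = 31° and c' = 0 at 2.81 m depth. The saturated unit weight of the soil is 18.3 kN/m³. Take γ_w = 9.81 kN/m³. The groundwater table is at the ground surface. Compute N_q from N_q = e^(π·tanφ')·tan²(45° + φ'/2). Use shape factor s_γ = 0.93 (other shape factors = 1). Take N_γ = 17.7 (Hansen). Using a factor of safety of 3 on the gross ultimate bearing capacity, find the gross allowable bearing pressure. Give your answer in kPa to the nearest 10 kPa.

N_q = e^(π·tan31°)·tan²(60.5°) = 20.63.
With the water table at the surface the whole profile is submerged: γ' = 18.3 − 9.81 = 8.49 kN/m³, so q = γ'·D_f = 23.857 kPa; the same γ' applies in the ½γBN_γ term.
q_ult = q·N_q + 0.5·γ·B·N_γ·s_γ
     = 23.857 × 20.631 + 0.5 × 8.49 × 2.4 × 17.7 × 0.93
     = 492.19 + 167.7 = 659.89 kPa.
q_all = 659.89 / 3 = 219.96 kPa.

q_all ≈ 220 kPa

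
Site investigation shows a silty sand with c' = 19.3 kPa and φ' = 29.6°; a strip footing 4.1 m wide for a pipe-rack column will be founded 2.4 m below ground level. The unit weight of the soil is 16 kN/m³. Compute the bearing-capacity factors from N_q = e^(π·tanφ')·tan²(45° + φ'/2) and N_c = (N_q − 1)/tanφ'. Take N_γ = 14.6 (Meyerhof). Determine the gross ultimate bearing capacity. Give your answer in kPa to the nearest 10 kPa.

tan29.6° = 0.5681, so N_q = e^(π×0.5681)·tan²(59.8°) = 5.958 × 2.952 = 17.59.
N_c = (17.59 − 1)/tan29.6° = 29.2.
q = γ·D_f = 16 × 2.4 = 38.4 kPa.
c·N_c = 19.3 × 29.199 = 563.55 kPa
q·N_q = 38.4 × 17.588 = 675.36 kPa
0.5·γ·B·N_γ = 0.5 × 16 × 4.1 × 14.6 = 478.88 kPa
q_ult = 563.55 + 675.36 + 478.88 = 1717.8 kPa.

q_ult ≈ 1720 kPa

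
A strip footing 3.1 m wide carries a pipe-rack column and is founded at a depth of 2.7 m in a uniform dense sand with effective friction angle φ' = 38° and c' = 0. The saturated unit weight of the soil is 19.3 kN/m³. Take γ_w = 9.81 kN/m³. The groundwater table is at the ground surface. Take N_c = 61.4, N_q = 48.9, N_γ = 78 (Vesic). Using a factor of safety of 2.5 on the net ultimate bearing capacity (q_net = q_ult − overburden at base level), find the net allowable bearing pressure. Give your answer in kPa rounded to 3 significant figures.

q_all(net) ≈ 950 kPa

γ' = 19.3 − 9.81 = 9.49 kN/m³ (submerged throughout). q = 9.49 × 2.7 = 25.623 kPa; the same γ' applies in the ½γBN_γ term.
q·N_q = 25.623 × 48.9 = 1253 kPa
0.5·γ·B·N_γ = 0.5 × 9.49 × 3.1 × 78 = 1147.3 kPa
q_ult = 1253 + 1147.3 = 2400.3 kPa.
q_net = 2400.3 − 25.623 = 2374.7 kPa.
q_all(net) = 2374.7 / 2.5 = 949.87 kPa.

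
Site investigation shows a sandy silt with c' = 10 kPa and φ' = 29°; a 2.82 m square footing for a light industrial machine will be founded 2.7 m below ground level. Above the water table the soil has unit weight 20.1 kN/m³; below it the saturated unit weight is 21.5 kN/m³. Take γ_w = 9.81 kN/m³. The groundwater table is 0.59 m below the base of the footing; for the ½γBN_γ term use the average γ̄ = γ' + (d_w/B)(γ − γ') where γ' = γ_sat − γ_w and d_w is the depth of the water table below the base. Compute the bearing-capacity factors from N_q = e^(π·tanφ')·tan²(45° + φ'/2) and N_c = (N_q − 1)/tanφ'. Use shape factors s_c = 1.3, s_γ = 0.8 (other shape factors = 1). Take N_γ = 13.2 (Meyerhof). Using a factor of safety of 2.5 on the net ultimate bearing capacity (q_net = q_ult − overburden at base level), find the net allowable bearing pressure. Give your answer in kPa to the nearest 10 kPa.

q_all(net) ≈ 560 kPa

N_q = e^(π·tan29°)·tan²(59.5°) = 16.44; N_c = (N_q − 1)/tanφ' = 27.86.
Effective surcharge at the founding depth q = γ·D_f = 20.1 × 2.7 = 54.27 kPa.
With d_w = 0.59 m < B, γ̄ = 11.69 + (0.59/2.82) × (20.1 − 11.69) = 13.45 kN/m³.
q_ult = c·N_c·s_c + q·N_q + 0.5·γ·B·N_γ·s_γ
     = 10 × 27.86 × 1.3 + 54.27 × 16.443 + 0.5 × 13.45 × 2.82 × 13.2 × 0.8
     = 362.19 + 892.38 + 200.26 = 1454.8 kPa.
q_net = 1454.8 − 54.27 = 1400.6 kPa.
q_all(net) = 1400.6 / 2.5 = 560.22 kPa.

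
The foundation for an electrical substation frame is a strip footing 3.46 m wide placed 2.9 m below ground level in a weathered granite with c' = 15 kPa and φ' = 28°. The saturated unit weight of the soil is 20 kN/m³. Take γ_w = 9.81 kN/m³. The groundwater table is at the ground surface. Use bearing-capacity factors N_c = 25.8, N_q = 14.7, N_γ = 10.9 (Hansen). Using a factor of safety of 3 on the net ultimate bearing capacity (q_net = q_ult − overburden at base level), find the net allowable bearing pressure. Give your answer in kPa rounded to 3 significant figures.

With the water table at the surface the whole profile is submerged: γ' = 20 − 9.81 = 10.19 kN/m³, so q = γ'·D_f = 29.551 kPa; the same γ' applies in the ½γBN_γ term.
q_ult = c·N_c + q·N_q + 0.5·γ·B·N_γ
     = 15 × 25.8 + 29.551 × 14.7 + 0.5 × 10.19 × 3.46 × 10.9
     = 387 + 434.4 + 192.15 = 1013.6 kPa.
q_net = 1013.6 − 29.551 = 984 kPa.
q_all(net) = 984 / 3 = 328 kPa.

q_all(net) ≈ 328 kPa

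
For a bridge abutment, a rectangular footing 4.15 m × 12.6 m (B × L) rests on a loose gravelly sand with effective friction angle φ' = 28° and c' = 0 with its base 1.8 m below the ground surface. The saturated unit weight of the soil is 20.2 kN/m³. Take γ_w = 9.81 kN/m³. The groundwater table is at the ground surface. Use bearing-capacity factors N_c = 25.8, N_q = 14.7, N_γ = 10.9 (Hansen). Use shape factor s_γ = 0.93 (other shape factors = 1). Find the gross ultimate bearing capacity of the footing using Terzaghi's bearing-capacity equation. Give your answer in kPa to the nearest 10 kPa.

γ' = 20.2 − 9.81 = 10.39 kN/m³ (submerged throughout). q = 10.39 × 1.8 = 18.702 kPa; the same γ' applies in the ½γBN_γ term.
q·N_q = 18.702 × 14.7 = 274.92 kPa
0.5·γ·B·N_γ·s_γ = 0.5 × 10.39 × 4.15 × 10.9 × 0.93 = 218.55 kPa
q_ult = 274.92 + 218.55 = 493.47 kPa.

q_ult ≈ 490 kPa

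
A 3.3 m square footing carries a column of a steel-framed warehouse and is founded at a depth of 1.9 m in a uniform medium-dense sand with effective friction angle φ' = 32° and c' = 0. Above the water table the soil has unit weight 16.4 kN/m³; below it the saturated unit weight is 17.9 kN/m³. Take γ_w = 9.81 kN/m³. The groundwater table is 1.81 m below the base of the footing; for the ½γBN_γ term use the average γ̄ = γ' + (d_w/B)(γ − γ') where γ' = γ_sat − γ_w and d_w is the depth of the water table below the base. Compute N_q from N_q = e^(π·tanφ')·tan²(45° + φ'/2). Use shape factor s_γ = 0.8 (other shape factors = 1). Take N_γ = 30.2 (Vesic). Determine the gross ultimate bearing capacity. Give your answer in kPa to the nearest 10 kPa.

tan32° = 0.6249, so N_q = e^(π×0.6249)·tan²(61°) = 7.121 × 3.255 = 23.18.
Effective surcharge at the founding depth q = γ·D_f = 16.4 × 1.9 = 31.16 kPa.
With d_w = 1.81 m < B, γ̄ = 8.09 + (1.81/3.3) × (16.4 − 8.09) = 12.648 kN/m³.
q_ult = q·N_q + 0.5·γ·B·N_γ·s_γ
     = 31.16 × 23.177 + 0.5 × 12.648 × 3.3 × 30.2 × 0.8
     = 722.19 + 504.2 = 1226.4 kPa.

q_ult ≈ 1230 kPa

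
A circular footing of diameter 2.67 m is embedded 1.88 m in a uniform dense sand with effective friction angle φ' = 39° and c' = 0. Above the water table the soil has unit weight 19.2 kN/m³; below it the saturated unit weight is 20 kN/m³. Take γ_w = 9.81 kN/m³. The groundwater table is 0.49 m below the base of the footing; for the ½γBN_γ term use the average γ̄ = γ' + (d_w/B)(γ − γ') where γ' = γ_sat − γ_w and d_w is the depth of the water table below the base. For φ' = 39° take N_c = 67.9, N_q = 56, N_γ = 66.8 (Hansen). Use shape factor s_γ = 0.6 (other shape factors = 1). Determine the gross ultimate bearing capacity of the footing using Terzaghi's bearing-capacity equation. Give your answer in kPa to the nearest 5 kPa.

q_ult ≈ 2655 kPa

Overburden at base level: q = 19.2 × 1.88 = 36.096 kPa.
The water table is 0.49 m below the base (< B = 2.67 m), so the ½γBN_γ term uses γ̄ = γ' + (d_w/B)(γ − γ') = 10.19 + (0.49/2.67)(19.2 − 10.19) = 11.844 kN/m³.
Surcharge term q·N_q = 36.096 × 56 = 2021.4 kPa; self-weight term 0.5·γ·B·N_γ·s_γ = 0.5 × 11.844 × 2.67 × 66.8 × 0.6 = 633.71 kPa.
q_ult = 2021.4 + 633.71 = 2655.1 kPa.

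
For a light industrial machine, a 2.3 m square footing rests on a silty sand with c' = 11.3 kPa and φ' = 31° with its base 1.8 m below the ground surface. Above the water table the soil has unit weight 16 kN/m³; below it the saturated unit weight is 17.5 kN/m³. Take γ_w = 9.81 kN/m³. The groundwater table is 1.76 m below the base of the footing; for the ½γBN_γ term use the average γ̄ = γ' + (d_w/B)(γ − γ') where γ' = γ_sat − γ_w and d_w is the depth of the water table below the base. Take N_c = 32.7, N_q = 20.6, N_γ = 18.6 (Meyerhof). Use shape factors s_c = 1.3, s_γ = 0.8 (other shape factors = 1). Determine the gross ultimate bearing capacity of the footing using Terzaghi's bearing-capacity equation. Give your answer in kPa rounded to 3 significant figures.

Effective surcharge at the founding depth q = γ·D_f = 16 × 1.8 = 28.8 kPa.
With d_w = 1.76 m < B, γ̄ = 7.69 + (1.76/2.3) × (16 − 7.69) = 14.049 kN/m³.
q_ult = c·N_c·s_c + q·N_q + 0.5·γ·B·N_γ·s_γ
     = 11.3 × 32.7 × 1.3 + 28.8 × 20.6 + 0.5 × 14.049 × 2.3 × 18.6 × 0.8
     = 480.36 + 593.28 + 240.41 = 1314 kPa.

q_ult ≈ 1310 kPa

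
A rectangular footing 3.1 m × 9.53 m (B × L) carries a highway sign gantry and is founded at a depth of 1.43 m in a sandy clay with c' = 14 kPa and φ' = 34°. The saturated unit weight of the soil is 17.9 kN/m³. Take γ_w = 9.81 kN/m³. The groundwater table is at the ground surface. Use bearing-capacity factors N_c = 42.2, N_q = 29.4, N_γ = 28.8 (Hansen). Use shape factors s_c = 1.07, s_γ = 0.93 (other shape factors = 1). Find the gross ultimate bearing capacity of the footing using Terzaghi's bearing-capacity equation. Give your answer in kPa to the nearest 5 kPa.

q_ult ≈ 1310 kPa

With the water table at the surface the whole profile is submerged: γ' = 17.9 − 9.81 = 8.09 kN/m³, so q = γ'·D_f = 11.569 kPa; the same γ' applies in the ½γBN_γ term.
q_ult = c·N_c·s_c + q·N_q + 0.5·γ·B·N_γ·s_γ
     = 14 × 42.2 × 1.07 + 11.569 × 29.4 + 0.5 × 8.09 × 3.1 × 28.8 × 0.93
     = 632.16 + 340.12 + 335.86 = 1308.1 kPa.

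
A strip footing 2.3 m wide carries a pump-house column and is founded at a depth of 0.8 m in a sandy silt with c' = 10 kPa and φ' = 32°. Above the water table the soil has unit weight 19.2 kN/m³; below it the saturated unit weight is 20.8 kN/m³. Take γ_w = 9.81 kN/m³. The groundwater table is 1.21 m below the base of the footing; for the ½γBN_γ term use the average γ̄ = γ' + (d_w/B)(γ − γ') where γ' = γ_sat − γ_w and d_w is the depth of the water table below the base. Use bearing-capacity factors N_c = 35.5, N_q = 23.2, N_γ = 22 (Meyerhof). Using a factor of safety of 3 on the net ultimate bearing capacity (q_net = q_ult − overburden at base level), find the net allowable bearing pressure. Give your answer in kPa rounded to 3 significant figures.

Effective surcharge at the founding depth q = γ·D_f = 19.2 × 0.8 = 15.36 kPa.
With d_w = 1.21 m < B, γ̄ = 10.99 + (1.21/2.3) × (19.2 − 10.99) = 15.309 kN/m³.
q_ult = c·N_c + q·N_q + 0.5·γ·B·N_γ
     = 10 × 35.5 + 15.36 × 23.2 + 0.5 × 15.309 × 2.3 × 22
     = 355 + 356.35 + 387.32 = 1098.7 kPa.
q_net = 1098.7 − 15.36 = 1083.3 kPa.
q_all(net) = 1083.3 / 3 = 361.1 kPa.

q_all(net) ≈ 361 kPa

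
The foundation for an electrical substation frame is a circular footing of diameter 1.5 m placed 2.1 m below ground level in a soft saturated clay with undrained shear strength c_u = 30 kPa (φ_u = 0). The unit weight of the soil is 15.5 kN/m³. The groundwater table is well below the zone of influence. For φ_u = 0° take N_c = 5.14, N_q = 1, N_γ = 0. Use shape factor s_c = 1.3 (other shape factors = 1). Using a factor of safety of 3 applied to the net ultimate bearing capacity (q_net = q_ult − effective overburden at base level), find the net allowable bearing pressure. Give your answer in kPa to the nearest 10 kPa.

q = γ·D_f = 15.5 × 2.1 = 32.55 kPa.
c·N_c·s_c = 30 × 5.14 × 1.3 = 200.46 kPa
q·N_q = 32.55 × 1 = 32.55 kPa
q_ult = 200.46 + 32.55 = 233.01 kPa.
Net ultimate: q_net = 233.01 − 32.55 = 200.46 kPa.
q_all(net) = 200.46 / 3 = 66.82 kPa.

q_all(net) ≈ 70 kPa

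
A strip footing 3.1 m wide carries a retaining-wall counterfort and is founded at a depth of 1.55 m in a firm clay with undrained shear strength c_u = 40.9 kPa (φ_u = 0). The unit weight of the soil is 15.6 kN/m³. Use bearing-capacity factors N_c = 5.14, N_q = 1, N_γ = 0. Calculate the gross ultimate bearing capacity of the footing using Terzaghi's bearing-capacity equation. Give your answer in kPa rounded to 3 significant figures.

q_ult ≈ 234 kPa

q = γ·D_f = 15.6 × 1.55 = 24.18 kPa.
c·N_c = 40.9 × 5.14 = 210.23 kPa
q·N_q = 24.18 × 1 = 24.18 kPa
q_ult = 210.23 + 24.18 = 234.41 kPa.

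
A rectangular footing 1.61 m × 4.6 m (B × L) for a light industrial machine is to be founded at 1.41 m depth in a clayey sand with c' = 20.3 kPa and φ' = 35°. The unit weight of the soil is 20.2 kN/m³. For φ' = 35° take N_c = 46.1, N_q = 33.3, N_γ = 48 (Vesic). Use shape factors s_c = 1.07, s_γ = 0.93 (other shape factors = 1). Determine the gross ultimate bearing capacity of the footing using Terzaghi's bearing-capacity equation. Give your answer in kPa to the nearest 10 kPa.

q_ult ≈ 2680 kPa

Overburden at base level: q = 20.2 × 1.41 = 28.482 kPa.
Cohesion term c·N_c·s_c = 20.3 × 46.1 × 1.07 = 1001.3 kPa; surcharge term q·N_q = 28.482 × 33.3 = 948.45 kPa; self-weight term 0.5·γ·B·N_γ·s_γ = 0.5 × 20.2 × 1.61 × 48 × 0.93 = 725.89 kPa.
q_ult = 1001.3 + 948.45 + 725.89 = 2675.7 kPa.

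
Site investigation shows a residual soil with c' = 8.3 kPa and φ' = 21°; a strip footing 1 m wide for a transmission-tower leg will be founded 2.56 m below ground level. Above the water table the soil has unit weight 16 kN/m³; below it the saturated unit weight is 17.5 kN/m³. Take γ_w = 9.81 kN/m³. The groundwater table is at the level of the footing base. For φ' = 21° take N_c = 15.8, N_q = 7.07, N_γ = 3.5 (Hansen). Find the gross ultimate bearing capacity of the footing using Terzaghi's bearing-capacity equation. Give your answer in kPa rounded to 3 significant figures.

Effective surcharge at the founding depth q = γ·D_f = 16 × 2.56 = 40.96 kPa.
The water table coincides with the base, so in the self-weight term γ → γ' = 7.69 kN/m³.
q_ult = c·N_c + q·N_q + 0.5·γ·B·N_γ
     = 8.3 × 15.8 + 40.96 × 7.07 + 0.5 × 7.69 × 1 × 3.5
     = 131.14 + 289.59 + 13.457 = 434.18 kPa.

q_ult ≈ 434 kPa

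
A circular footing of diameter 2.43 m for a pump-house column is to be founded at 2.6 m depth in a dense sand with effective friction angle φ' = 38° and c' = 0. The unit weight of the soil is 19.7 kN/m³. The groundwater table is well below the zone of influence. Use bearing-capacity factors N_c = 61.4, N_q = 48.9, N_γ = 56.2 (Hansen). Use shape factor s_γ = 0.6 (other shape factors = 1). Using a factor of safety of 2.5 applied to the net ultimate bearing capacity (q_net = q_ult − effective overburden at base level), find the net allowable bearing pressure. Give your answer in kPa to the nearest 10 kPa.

q = γ·D_f = 19.7 × 2.6 = 51.22 kPa.
q·N_q = 51.22 × 48.9 = 2504.7 kPa
0.5·γ·B·N_γ·s_γ = 0.5 × 19.7 × 2.43 × 56.2 × 0.6 = 807.11 kPa
q_ult = 2504.7 + 807.11 = 3311.8 kPa.
Net ultimate: q_net = 3311.8 − 51.22 = 3260.5 kPa.
q_all(net) = 3260.5 / 2.5 = 1304.2 kPa.

q_all(net) ≈ 1300 kPa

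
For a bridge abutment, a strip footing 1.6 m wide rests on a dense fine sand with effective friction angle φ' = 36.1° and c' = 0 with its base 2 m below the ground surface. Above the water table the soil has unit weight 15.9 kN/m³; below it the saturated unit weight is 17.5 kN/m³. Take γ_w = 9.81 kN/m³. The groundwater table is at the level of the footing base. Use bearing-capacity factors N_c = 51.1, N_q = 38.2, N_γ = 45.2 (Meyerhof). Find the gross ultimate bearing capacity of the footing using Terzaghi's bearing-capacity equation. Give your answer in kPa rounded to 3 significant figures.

q = γ·D_f = 15.9 × 2 = 31.8 kPa.
For the ½γBN_γ term take γ' = 17.5 − 9.81 = 7.69 kN/m³ (soil below base is submerged).
q·N_q = 31.8 × 38.2 = 1214.8 kPa
0.5·γ·B·N_γ = 0.5 × 7.69 × 1.6 × 45.2 = 278.07 kPa
q_ult = 1214.8 + 278.07 = 1492.8 kPa.

q_ult ≈ 1490 kPa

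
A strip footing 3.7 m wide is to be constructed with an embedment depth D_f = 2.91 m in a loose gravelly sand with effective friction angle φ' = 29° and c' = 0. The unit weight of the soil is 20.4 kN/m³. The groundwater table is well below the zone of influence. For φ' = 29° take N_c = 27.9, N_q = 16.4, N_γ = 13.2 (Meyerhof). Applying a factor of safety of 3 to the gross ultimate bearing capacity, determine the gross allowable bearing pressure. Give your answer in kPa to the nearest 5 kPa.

q = γ·D_f = 20.4 × 2.91 = 59.364 kPa.
q·N_q = 59.364 × 16.4 = 973.57 kPa
0.5·γ·B·N_γ = 0.5 × 20.4 × 3.7 × 13.2 = 498.17 kPa
q_ult = 973.57 + 498.17 = 1471.7 kPa.
q_all = q_ult / FS = 1471.7 / 3 = 490.58 kPa.

q_all ≈ 490 kPa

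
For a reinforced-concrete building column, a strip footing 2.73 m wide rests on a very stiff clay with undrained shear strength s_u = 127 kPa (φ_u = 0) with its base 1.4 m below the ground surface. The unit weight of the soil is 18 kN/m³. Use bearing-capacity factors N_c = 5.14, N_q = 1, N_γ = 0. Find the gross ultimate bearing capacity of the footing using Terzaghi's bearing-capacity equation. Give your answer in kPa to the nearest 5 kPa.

q_ult ≈ 680 kPa

q = γ·D_f = 18 × 1.4 = 25.2 kPa.
c·N_c = 127 × 5.14 = 652.78 kPa
q·N_q = 25.2 × 1 = 25.2 kPa
q_ult = 652.78 + 25.2 = 677.98 kPa.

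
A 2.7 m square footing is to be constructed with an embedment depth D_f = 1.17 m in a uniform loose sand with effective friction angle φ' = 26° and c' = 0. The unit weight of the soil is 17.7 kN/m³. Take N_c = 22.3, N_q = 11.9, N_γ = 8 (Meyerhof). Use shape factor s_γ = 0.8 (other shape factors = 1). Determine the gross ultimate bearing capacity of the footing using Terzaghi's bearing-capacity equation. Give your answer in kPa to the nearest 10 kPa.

Overburden at base level: q = 17.7 × 1.17 = 20.709 kPa.
Surcharge term q·N_q = 20.709 × 11.9 = 246.44 kPa; self-weight term 0.5·γ·B·N_γ·s_γ = 0.5 × 17.7 × 2.7 × 8 × 0.8 = 152.93 kPa.
q_ult = 246.44 + 152.93 = 399.37 kPa.

q_ult ≈ 400 kPa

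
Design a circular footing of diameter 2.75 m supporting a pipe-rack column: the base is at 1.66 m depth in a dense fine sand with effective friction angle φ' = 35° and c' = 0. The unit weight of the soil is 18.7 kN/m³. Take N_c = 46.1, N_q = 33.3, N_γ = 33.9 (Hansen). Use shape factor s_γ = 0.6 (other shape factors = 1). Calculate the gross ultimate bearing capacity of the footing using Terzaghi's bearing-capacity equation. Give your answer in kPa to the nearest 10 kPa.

Overburden at base level: q = 18.7 × 1.66 = 31.042 kPa.
Surcharge term q·N_q = 31.042 × 33.3 = 1033.7 kPa; self-weight term 0.5·γ·B·N_γ·s_γ = 0.5 × 18.7 × 2.75 × 33.9 × 0.6 = 522.99 kPa.
q_ult = 1033.7 + 522.99 = 1556.7 kPa.

q_ult ≈ 1560 kPa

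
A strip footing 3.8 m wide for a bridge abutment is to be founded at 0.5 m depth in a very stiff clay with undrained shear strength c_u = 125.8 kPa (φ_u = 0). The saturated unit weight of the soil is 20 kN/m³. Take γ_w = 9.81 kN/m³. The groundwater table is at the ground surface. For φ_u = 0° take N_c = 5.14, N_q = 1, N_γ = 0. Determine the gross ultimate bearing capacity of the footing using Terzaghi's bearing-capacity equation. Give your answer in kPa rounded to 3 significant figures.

γ' = 20 − 9.81 = 10.19 kN/m³ (submerged throughout). q = 10.19 × 0.5 = 5.095 kPa.
c·N_c = 125.8 × 5.14 = 646.61 kPa
q·N_q = 5.095 × 1 = 5.095 kPa
q_ult = 646.61 + 5.095 = 651.71 kPa.

q_ult ≈ 652 kPa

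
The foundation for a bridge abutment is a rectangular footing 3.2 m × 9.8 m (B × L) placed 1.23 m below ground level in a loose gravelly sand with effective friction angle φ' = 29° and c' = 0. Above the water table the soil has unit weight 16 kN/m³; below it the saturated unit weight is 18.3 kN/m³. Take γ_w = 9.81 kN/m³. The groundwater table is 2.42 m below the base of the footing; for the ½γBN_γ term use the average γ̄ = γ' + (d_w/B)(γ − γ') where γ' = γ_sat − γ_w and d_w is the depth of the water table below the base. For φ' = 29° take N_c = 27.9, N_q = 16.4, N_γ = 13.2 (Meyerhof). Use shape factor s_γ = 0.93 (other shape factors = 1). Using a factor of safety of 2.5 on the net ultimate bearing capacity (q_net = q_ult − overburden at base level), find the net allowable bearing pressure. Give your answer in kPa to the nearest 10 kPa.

q_all(net) ≈ 230 kPa

Effective surcharge at the founding depth q = γ·D_f = 16 × 1.23 = 19.68 kPa.
With d_w = 2.42 m < B, γ̄ = 8.49 + (2.42/3.2) × (16 − 8.49) = 14.169 kN/m³.
q_ult = q·N_q + 0.5·γ·B·N_γ·s_γ
     = 19.68 × 16.4 + 0.5 × 14.169 × 3.2 × 13.2 × 0.93
     = 322.75 + 278.31 = 601.06 kPa.
q_net = 601.06 − 19.68 = 581.38 kPa.
q_all(net) = 581.38 / 2.5 = 232.55 kPa.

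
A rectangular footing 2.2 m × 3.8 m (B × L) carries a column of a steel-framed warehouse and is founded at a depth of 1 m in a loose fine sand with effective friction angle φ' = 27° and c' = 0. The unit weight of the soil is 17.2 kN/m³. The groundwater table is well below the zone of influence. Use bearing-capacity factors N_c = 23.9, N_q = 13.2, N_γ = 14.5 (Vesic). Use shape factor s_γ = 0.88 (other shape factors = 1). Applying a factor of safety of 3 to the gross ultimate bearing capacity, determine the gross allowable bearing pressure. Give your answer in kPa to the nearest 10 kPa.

Effective surcharge at the founding depth q = γ·D_f = 17.2 × 1 = 17.2 kPa.
q_ult = q·N_q + 0.5·γ·B·N_γ·s_γ
     = 17.2 × 13.2 + 0.5 × 17.2 × 2.2 × 14.5 × 0.88
     = 227.04 + 241.42 = 468.46 kPa.
q_all = q_ult / FS = 468.46 / 3 = 156.15 kPa.

q_all ≈ 160 kPa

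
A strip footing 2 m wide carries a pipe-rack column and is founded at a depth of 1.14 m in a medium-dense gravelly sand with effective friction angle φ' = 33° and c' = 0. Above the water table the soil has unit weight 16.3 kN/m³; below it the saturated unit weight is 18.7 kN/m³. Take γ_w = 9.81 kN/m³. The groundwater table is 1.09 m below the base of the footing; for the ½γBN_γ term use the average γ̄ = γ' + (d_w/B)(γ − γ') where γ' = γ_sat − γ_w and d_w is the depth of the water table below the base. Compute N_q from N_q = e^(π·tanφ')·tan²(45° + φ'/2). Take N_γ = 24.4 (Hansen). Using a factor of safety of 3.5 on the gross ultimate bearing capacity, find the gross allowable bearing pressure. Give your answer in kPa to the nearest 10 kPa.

q_all ≈ 230 kPa

N_q = e^(π·tan33°)·tan²(61.5°) = 26.09.
q = γ·D_f = 16.3 × 1.14 = 18.582 kPa.
γ' = 8.89 kN/m³; averaging over the depth B below the base, γ̄ = γ' + (d_w/B)(γ − γ') = 12.928 kN/m³.
q·N_q = 18.582 × 26.092 = 484.84 kPa
0.5·γ·B·N_γ = 0.5 × 12.928 × 2 × 24.4 = 315.45 kPa
q_ult = 484.84 + 315.45 = 800.3 kPa.
q_all = 800.3 / 3.5 = 228.66 kPa.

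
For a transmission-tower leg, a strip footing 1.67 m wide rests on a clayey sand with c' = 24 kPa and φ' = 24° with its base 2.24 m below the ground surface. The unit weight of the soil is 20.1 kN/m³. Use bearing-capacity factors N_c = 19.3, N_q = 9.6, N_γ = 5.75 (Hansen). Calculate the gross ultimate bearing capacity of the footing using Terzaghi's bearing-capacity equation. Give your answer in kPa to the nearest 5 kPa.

q_ult ≈ 990 kPa

Overburden at base level: q = 20.1 × 2.24 = 45.024 kPa.
Cohesion term c·N_c = 24 × 19.3 = 463.2 kPa; surcharge term q·N_q = 45.024 × 9.6 = 432.23 kPa; self-weight term 0.5·γ·B·N_γ = 0.5 × 20.1 × 1.67 × 5.75 = 96.505 kPa.
q_ult = 463.2 + 432.23 + 96.505 = 991.94 kPa.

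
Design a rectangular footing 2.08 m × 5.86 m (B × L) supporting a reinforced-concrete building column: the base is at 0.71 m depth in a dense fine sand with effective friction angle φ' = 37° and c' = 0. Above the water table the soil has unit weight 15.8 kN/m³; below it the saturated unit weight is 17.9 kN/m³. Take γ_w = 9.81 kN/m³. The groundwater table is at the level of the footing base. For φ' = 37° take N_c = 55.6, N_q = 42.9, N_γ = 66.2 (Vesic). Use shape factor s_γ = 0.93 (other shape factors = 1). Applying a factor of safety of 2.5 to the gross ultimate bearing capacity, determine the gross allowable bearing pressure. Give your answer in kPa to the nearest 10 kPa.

q_all ≈ 400 kPa

Effective surcharge at the founding depth q = γ·D_f = 15.8 × 0.71 = 11.218 kPa.
The water table coincides with the base, so in the self-weight term γ → γ' = 8.09 kN/m³.
q_ult = q·N_q + 0.5·γ·B·N_γ·s_γ
     = 11.218 × 42.9 + 0.5 × 8.09 × 2.08 × 66.2 × 0.93
     = 481.25 + 517.99 = 999.24 kPa.
q_all = q_ult / FS = 999.24 / 2.5 = 399.7 kPa.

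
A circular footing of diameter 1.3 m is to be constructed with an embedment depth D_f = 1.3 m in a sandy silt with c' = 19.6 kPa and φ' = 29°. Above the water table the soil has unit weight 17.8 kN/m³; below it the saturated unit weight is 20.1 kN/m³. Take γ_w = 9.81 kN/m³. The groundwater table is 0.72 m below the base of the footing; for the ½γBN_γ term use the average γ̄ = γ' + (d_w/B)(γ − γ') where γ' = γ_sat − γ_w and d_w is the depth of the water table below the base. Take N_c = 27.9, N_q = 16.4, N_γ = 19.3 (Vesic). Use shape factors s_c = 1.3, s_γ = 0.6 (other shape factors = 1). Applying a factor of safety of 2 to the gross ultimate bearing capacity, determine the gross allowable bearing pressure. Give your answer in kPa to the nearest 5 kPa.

Effective surcharge at the founding depth q = γ·D_f = 17.8 × 1.3 = 23.14 kPa.
With d_w = 0.72 m < B, γ̄ = 10.29 + (0.72/1.3) × (17.8 − 10.29) = 14.449 kN/m³.
q_ult = c·N_c·s_c + q·N_q + 0.5·γ·B·N_γ·s_γ
     = 19.6 × 27.9 × 1.3 + 23.14 × 16.4 + 0.5 × 14.449 × 1.3 × 19.3 × 0.6
     = 710.89 + 379.5 + 108.76 = 1199.1 kPa.
q_all = q_ult / FS = 1199.1 / 2 = 599.57 kPa.

q_all ≈ 600 kPa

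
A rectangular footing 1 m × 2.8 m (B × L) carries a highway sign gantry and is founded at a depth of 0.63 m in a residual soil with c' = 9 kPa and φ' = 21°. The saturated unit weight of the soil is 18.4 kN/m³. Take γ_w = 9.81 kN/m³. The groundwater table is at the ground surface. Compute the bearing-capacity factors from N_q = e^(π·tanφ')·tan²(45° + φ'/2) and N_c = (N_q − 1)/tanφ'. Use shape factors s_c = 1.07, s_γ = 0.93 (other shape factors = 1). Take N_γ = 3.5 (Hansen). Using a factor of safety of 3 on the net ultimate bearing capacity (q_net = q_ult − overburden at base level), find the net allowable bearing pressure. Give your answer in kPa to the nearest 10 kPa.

q_all(net) ≈ 70 kPa

N_q = e^(π·tan21°)·tan²(55.5°) = 7.07; N_c = (N_q − 1)/tanφ' = 15.81.
With the water table at the surface the whole profile is submerged: γ' = 18.4 − 9.81 = 8.59 kN/m³, so q = γ'·D_f = 5.4117 kPa; the same γ' applies in the ½γBN_γ term.
q_ult = c·N_c·s_c + q·N_q + 0.5·γ·B·N_γ·s_γ
     = 9 × 15.815 × 1.07 + 5.4117 × 7.0708 + 0.5 × 8.59 × 1 × 3.5 × 0.93
     = 152.3 + 38.265 + 13.98 = 204.54 kPa.
q_net = 204.54 − 5.4117 = 199.13 kPa.
q_all(net) = 199.13 / 3 = 66.377 kPa.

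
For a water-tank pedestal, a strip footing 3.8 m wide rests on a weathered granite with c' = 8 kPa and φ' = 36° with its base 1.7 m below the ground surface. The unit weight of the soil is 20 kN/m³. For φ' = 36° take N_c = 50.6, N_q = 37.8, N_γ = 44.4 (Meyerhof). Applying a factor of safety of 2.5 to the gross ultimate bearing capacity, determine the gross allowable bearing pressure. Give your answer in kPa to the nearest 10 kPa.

Effective surcharge at the founding depth q = γ·D_f = 20 × 1.7 = 34 kPa.
q_ult = c·N_c + q·N_q + 0.5·γ·B·N_γ
     = 8 × 50.6 + 34 × 37.8 + 0.5 × 20 × 3.8 × 44.4
     = 404.8 + 1285.2 + 1687.2 = 3377.2 kPa.
q_all = q_ult / FS = 3377.2 / 2.5 = 1350.9 kPa.

q_all ≈ 1350 kPa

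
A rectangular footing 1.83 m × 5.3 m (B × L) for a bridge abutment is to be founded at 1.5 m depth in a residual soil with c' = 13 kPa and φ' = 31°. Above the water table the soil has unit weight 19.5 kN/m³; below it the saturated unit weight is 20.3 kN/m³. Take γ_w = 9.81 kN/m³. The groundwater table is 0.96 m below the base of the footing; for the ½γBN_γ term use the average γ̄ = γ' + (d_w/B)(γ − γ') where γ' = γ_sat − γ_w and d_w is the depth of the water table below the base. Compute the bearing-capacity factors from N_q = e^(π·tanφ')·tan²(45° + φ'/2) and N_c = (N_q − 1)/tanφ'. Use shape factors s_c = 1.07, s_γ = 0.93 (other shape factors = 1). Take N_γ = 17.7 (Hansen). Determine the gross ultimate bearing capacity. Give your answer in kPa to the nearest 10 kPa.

tan31° = 0.6009, so N_q = e^(π×0.6009)·tan²(60.5°) = 6.604 × 3.124 = 20.63.
N_c = (20.63 − 1)/tan31° = 32.67.
q = γ·D_f = 19.5 × 1.5 = 29.25 kPa.
γ' = 10.49 kN/m³; averaging over the depth B below the base, γ̄ = γ' + (d_w/B)(γ − γ') = 15.217 kN/m³.
c·N_c·s_c = 13 × 32.671 × 1.07 = 454.46 kPa
q·N_q = 29.25 × 20.631 = 603.45 kPa
0.5·γ·B·N_γ·s_γ = 0.5 × 15.217 × 1.83 × 17.7 × 0.93 = 229.19 kPa
q_ult = 454.46 + 603.45 + 229.19 = 1287.1 kPa.

q_ult ≈ 1290 kPa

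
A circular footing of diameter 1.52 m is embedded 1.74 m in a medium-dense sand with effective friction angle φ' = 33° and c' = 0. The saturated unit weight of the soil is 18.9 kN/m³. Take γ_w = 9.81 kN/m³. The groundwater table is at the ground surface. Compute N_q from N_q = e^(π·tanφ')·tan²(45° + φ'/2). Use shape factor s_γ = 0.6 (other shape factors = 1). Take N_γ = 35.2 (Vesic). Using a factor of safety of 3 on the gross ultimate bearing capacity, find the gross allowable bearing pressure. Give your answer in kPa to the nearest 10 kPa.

N_q = e^(π·tan33°)·tan²(61.5°) = 26.09.
γ' = 18.9 − 9.81 = 9.09 kN/m³ (submerged throughout). q = 9.09 × 1.74 = 15.817 kPa; the same γ' applies in the ½γBN_γ term.
q·N_q = 15.817 × 26.092 = 412.69 kPa
0.5·γ·B·N_γ·s_γ = 0.5 × 9.09 × 1.52 × 35.2 × 0.6 = 145.91 kPa
q_ult = 412.69 + 145.91 = 558.59 kPa.
q_all = 558.59 / 3 = 186.2 kPa.

q_all ≈ 190 kPa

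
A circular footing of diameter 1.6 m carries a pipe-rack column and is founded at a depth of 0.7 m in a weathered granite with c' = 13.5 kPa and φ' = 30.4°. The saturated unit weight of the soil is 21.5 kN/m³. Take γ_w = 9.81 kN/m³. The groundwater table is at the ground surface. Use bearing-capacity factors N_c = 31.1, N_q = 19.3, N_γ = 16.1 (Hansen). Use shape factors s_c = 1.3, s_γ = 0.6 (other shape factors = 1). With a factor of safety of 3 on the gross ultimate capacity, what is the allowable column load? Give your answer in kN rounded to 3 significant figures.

P_all ≈ 532 kN

γ' = 21.5 − 9.81 = 11.69 kN/m³ (submerged throughout). q = 11.69 × 0.7 = 8.183 kPa; the same γ' applies in the ½γBN_γ term.
c·N_c·s_c = 13.5 × 31.1 × 1.3 = 545.81 kPa
q·N_q = 8.183 × 19.3 = 157.93 kPa
0.5·γ·B·N_γ·s_γ = 0.5 × 11.69 × 1.6 × 16.1 × 0.6 = 90.34 kPa
q_ult = 545.81 + 157.93 + 90.34 = 794.08 kPa.
Gross allowable pressure q_all = 794.08 / 3 = 264.69 kPa.
Footing area = 2.0106 m², so allowable column load = 264.69 × 2.0106 = 532.19 kN.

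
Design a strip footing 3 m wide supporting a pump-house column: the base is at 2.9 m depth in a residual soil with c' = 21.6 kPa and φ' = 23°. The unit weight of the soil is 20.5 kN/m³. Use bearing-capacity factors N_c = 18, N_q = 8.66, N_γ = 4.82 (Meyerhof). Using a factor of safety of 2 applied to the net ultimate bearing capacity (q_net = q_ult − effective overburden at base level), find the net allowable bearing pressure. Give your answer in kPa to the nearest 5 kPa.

q_all(net) ≈ 495 kPa

Overburden at base level: q = 20.5 × 2.9 = 59.45 kPa.
Cohesion term c·N_c = 21.6 × 18 = 388.8 kPa; surcharge term q·N_q = 59.45 × 8.66 = 514.84 kPa; self-weight term 0.5·γ·B·N_γ = 0.5 × 20.5 × 3 × 4.82 = 148.22 kPa.
q_ult = 388.8 + 514.84 + 148.22 = 1051.9 kPa.
Net ultimate: q_net = 1051.9 − 59.45 = 992.4 kPa.
q_all(net) = 992.4 / 2 = 496.2 kPa.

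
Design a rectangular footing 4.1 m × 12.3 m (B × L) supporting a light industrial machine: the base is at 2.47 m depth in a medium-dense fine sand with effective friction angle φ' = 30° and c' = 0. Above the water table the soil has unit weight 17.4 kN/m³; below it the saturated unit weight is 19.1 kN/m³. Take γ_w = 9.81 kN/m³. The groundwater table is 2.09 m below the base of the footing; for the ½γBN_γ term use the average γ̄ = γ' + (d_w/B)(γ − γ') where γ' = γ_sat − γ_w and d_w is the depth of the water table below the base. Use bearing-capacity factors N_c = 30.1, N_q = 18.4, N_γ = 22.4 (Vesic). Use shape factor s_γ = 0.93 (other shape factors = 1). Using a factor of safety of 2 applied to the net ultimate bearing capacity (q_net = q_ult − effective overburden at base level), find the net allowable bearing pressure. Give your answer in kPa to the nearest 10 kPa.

Effective surcharge at the founding depth q = γ·D_f = 17.4 × 2.47 = 42.978 kPa.
With d_w = 2.09 m < B, γ̄ = 9.29 + (2.09/4.1) × (17.4 − 9.29) = 13.424 kN/m³.
q_ult = q·N_q + 0.5·γ·B·N_γ·s_γ
     = 42.978 × 18.4 + 0.5 × 13.424 × 4.1 × 22.4 × 0.93
     = 790.8 + 573.29 = 1364.1 kPa.
Net ultimate: q_net = 1364.1 − 42.978 = 1321.1 kPa.
q_all(net) = 1321.1 / 2 = 660.55 kPa.

q_all(net) ≈ 660 kPa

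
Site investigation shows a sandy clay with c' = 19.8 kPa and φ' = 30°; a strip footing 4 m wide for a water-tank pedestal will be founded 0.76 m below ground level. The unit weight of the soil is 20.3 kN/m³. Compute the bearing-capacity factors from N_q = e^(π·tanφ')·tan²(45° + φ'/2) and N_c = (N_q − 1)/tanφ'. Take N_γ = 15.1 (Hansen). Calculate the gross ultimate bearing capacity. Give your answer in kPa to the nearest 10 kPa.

tan30° = 0.5774, so N_q = e^(π×0.5774)·tan²(60°) = 6.134 × 3.0 = 18.4.
N_c = (18.4 − 1)/tan30° = 30.14.
Overburden at base level: q = 20.3 × 0.76 = 15.428 kPa.
Cohesion term c·N_c = 19.8 × 30.14 = 596.76 kPa; surcharge term q·N_q = 15.428 × 18.401 = 283.89 kPa; self-weight term 0.5·γ·B·N_γ = 0.5 × 20.3 × 4 × 15.1 = 613.06 kPa.
q_ult = 596.76 + 283.89 + 613.06 = 1493.7 kPa.

q_ult ≈ 1490 kPa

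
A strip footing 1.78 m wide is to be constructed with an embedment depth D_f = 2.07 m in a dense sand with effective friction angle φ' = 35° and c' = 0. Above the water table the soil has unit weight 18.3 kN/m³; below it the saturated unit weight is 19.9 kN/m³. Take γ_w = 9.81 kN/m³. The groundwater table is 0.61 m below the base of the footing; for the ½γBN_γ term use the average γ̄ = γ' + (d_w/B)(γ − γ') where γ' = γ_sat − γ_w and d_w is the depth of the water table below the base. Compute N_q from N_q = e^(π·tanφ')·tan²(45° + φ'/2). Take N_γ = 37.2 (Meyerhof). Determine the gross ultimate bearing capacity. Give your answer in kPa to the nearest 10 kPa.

tan35° = 0.7002, so N_q = e^(π×0.7002)·tan²(62.5°) = 9.023 × 3.69 = 33.3.
q = γ·D_f = 18.3 × 2.07 = 37.881 kPa.
γ' = 10.09 kN/m³; averaging over the depth B below the base, γ̄ = γ' + (d_w/B)(γ − γ') = 12.904 kN/m³.
q·N_q = 37.881 × 33.296 = 1261.3 kPa
0.5·γ·B·N_γ = 0.5 × 12.904 × 1.78 × 37.2 = 427.21 kPa
q_ult = 1261.3 + 427.21 = 1688.5 kPa.

q_ult ≈ 1690 kPa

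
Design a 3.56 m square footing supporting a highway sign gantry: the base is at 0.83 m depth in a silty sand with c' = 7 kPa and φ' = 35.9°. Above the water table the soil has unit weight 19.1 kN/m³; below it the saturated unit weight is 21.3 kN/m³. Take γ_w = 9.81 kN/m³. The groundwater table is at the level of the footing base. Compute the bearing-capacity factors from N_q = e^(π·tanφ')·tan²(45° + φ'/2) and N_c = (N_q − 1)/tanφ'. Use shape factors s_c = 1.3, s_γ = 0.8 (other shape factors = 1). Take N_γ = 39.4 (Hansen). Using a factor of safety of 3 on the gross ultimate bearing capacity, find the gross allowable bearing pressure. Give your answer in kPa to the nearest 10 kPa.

q_all ≈ 560 kPa

N_q = e^(π·tan35.9°)·tan²(62.95°) = 37.28; N_c = (N_q − 1)/tanφ' = 50.11.
Effective surcharge at the founding depth q = γ·D_f = 19.1 × 0.83 = 15.853 kPa.
The water table coincides with the base, so in the self-weight term γ → γ' = 11.49 kN/m³.
q_ult = c·N_c·s_c + q·N_q + 0.5·γ·B·N_γ·s_γ
     = 7 × 50.115 × 1.3 + 15.853 × 37.277 + 0.5 × 11.49 × 3.56 × 39.4 × 0.8
     = 456.04 + 590.95 + 644.65 = 1691.6 kPa.
q_all = 1691.6 / 3 = 563.88 kPa.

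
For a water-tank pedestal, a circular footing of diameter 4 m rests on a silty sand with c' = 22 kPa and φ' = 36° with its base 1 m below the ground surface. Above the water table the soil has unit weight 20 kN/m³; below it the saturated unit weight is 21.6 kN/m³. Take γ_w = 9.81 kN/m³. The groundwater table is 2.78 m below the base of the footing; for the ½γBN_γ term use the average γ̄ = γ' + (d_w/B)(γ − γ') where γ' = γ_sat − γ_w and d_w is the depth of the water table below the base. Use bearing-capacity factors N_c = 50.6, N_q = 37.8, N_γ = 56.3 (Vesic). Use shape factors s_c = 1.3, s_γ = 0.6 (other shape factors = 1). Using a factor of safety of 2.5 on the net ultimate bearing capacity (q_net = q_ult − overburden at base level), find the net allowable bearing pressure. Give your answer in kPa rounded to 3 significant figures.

q_all(net) ≈ 1350 kPa

Effective surcharge at the founding depth q = γ·D_f = 20 × 1 = 20 kPa.
With d_w = 2.78 m < B, γ̄ = 11.79 + (2.78/4) × (20 − 11.79) = 17.496 kN/m³.
q_ult = c·N_c·s_c + q·N_q + 0.5·γ·B·N_γ·s_γ
     = 22 × 50.6 × 1.3 + 20 × 37.8 + 0.5 × 17.496 × 4 × 56.3 × 0.6
     = 1447.2 + 756 + 1182 = 3385.2 kPa.
q_net = 3385.2 − 20 = 3365.2 kPa.
q_all(net) = 3365.2 / 2.5 = 1346.1 kPa.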